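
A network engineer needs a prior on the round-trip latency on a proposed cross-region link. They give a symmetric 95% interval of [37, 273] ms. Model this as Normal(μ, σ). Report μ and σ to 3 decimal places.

A symmetric 95% interval runs μ ± z·σ with z = 1.96.
Half-width = 118, so σ = 118/1.96 = 60.205.
μ is the interval midpoint, 155.000.

μ = 155.000, σ = 60.205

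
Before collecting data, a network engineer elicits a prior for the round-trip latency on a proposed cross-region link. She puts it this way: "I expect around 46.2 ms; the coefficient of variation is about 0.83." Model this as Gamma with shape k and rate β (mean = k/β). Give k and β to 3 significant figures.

k ≈ 1.45, β ≈ 0.0314

For Gamma(k, rate β): mean = k/β, variance = k/β², so CV = 1/√k.
CV = 0.83, hence k = 1/CV² = 1.45.
Then β = k/mean = 1.45/46.2 = 0.0314.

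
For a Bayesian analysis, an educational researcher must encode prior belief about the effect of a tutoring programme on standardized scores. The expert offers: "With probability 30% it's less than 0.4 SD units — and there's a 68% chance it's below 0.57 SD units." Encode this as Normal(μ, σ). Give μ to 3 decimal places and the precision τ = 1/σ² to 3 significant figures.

The p-quantile of Normal(μ,σ) is μ + z_p·σ, with z_{0.3} = -0.5244 and z_{0.68} = 0.4677.
Eliminate σ: μ = (z₂·x₁ − z₁·x₂)/(z₂ − z₁) = (0.4677·0.4 − (-0.5244)·0.57)/0.9921 = 0.490.
Then σ = (x₂ − x₁)/(z₂ − z₁) = (0.57 − 0.4)/0.9921 = 0.171.
Precision τ = 1/σ² = 1/0.1714² = 34.1.

μ = 0.490, τ = 34.1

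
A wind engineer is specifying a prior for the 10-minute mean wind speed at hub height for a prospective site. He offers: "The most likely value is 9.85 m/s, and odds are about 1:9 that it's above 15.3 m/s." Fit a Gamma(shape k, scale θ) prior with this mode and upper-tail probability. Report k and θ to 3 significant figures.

Gamma(k,θ) with k>1 has mode (k−1)θ, so θ = 9.85/(k−1).
Need P(X < 15.3) = 0.9 with θ tied to k this way. Start at k = 2, θ = 9.85: P(X<15.3) ≈ 0.460.
Too low — raise k to concentrate. Iterating converges to k ≈ 10.6.
Then θ = 9.85/(10.6−1) ≈ 1.02.

k ≈ 10.6, θ ≈ 1.02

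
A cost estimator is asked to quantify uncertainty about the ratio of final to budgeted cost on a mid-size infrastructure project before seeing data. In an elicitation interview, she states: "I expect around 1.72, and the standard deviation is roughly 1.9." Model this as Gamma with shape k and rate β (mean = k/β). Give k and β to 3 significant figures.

k ≈ 0.82, β ≈ 0.476

For Gamma(k, rate β): mean = k/β, variance = k/β², so CV = 1/√k.
CV = SD/mean = 1.9/1.72 = 1.105, hence k = 1/CV² = 0.82.
Then β = k/mean = 0.82/1.72 = 0.476.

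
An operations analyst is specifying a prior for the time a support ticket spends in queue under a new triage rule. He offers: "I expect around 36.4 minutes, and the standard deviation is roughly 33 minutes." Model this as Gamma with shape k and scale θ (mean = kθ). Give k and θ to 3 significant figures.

k ≈ 1.22, θ ≈ 29.9

For Gamma(k, scale θ): mean = kθ, variance = kθ², so CV = 1/√k.
CV = SD/mean = 33/36.4 = 0.9066, hence k = 1/CV² = 1.22.
Then θ = mean/k = 36.4/1.22 = 29.9.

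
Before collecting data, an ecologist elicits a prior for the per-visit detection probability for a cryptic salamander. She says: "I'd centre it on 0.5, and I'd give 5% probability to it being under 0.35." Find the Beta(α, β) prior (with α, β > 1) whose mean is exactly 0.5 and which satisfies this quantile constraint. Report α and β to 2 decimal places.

α ≈ 14.59, β ≈ 14.59

With mean 0.5 fixed, write α = 0.5s, β = 0.5s where s = α+β.
Need P(θ < 0.35) = 0.05 under Beta(0.5s, 0.5s). Normal approximation: (q−m)/√(m(1−m)/s) ≈ z_{0.05} = -1.64, so s ≈ 0.5·0.5·(-1.64)²/(0.35−0.5)² = 30.1.
At s = 30.1: P(θ<0.35) ≈ 0.047. Adjusting to match 0.05 gives s ≈ 29.18.
So α = 0.5·29.18 ≈ 14.59, β = 0.5·29.18 ≈ 14.59.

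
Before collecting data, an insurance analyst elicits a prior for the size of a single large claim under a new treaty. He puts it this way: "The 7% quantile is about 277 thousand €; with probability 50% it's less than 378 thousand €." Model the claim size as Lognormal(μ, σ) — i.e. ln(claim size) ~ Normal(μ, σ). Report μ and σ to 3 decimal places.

If T ~ Lognormal(μ,σ) then ln T ~ Normal(μ,σ), so the p-quantile of ln T is μ + z_p·σ.
ln(277) = 5.624 and ln(378) = 5.935; z_{0.07} = -1.476, z_{0.5} = 0.
σ = (5.935 − 5.624)/(0 − (-1.476)) = 0.211.
μ = 5.624 − (-1.476)·0.211 = 5.935.

μ ≈ 5.935, σ ≈ 0.211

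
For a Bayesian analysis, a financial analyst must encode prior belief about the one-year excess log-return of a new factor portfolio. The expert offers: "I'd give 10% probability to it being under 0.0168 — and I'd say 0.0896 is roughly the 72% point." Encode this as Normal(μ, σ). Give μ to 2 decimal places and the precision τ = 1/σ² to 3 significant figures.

μ = 0.07, τ = 656

The p-quantile of Normal(μ,σ) is μ + z_p·σ, with z_{0.1} = -1.282 and z_{0.72} = 0.5828.
Eliminate σ: μ = (z₂·x₁ − z₁·x₂)/(z₂ − z₁) = (0.5828·0.0168 − (-1.282)·0.0896)/1.864 = 0.07.
Then σ = (x₂ − x₁)/(z₂ − z₁) = (0.0896 − 0.0168)/1.864 = 0.04.
Precision τ = 1/σ² = 1/0.03905² = 656.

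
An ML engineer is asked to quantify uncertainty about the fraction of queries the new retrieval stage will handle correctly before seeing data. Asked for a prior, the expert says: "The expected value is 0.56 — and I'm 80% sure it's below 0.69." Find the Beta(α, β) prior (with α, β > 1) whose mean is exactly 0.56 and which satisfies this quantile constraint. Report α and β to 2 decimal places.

With mean 0.56 fixed, write α = 0.56s, β = 0.44s where s = α+β.
Need P(θ < 0.69) = 0.8 under Beta(0.56s, 0.44s). Normal approximation: (q−m)/√(m(1−m)/s) ≈ z_{0.8} = 0.842, so s ≈ 0.56·0.44·(0.842)²/(0.69−0.56)² = 10.3.
At s = 10.3: P(θ<0.69) ≈ 0.797. Adjusting to match 0.8 gives s ≈ 10.58.
So α = 0.56·10.58 ≈ 5.93, β = 0.44·10.58 ≈ 4.66.

α ≈ 5.93, β ≈ 4.66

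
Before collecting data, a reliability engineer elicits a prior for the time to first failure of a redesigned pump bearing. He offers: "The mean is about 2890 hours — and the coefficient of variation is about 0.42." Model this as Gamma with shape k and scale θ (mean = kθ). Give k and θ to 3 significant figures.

k ≈ 5.67, θ ≈ 510

For Gamma(k, scale θ): mean = kθ, variance = kθ², so CV = 1/√k.
CV = 0.42, hence k = 1/CV² = 5.67.
Then θ = mean/k = 2890/5.67 = 510.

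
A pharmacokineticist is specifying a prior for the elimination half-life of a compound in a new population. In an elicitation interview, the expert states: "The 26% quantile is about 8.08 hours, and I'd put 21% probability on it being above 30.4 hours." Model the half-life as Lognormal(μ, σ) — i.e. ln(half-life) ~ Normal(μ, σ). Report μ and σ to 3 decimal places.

If T ~ Lognormal(μ,σ) then ln T ~ Normal(μ,σ), so the p-quantile of ln T is μ + z_p·σ.
ln(8.08) = 2.089 and ln(30.4) = 3.414; z_{0.26} = -0.6433, z_{0.79} = 0.8064.
σ = (3.414 − 2.089)/(0.8064 − (-0.6433)) = 0.914.
μ = 2.089 − (-0.6433)·0.914 = 2.677.

μ ≈ 2.677, σ ≈ 0.914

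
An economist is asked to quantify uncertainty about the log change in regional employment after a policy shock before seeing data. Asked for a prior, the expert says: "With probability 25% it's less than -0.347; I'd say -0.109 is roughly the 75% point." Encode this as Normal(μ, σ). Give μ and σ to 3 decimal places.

μ = -0.228, σ = 0.176

For Normal(μ,σ), the p-quantile is μ + z_p·σ. Here z_{0.25} = -0.6745, z_{0.75} = 0.6745.
So -0.347 = μ − 0.6745σ and -0.109 = μ + 0.6745σ.
Subtracting: σ = (-0.109 − -0.347)/(0.6745 − (-0.6745)) = 0.176.
Then μ = -0.347 − (-0.6745)·0.176 = -0.228.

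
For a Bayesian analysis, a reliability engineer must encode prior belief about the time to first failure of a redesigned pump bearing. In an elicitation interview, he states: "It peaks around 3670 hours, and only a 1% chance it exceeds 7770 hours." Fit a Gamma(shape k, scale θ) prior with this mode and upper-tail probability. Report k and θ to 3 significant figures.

k ≈ 9.63, θ ≈ 425

Gamma(k,θ) with k>1 has mode (k−1)θ, so θ = 3670/(k−1).
Need P(X < 7770) = 0.99 with θ tied to k this way. Start at k = 2, θ = 3670: P(X<7770) ≈ 0.625.
Too low — raise k to concentrate. Iterating converges to k ≈ 9.63.
Then θ = 3670/(9.63−1) ≈ 425.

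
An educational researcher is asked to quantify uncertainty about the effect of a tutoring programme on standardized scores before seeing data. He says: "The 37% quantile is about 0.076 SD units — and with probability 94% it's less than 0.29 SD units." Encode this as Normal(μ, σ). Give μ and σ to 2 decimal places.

For Normal(μ,σ), the p-quantile is μ + z_p·σ. Here z_{0.37} = -0.3319, z_{0.94} = 1.555.
So 0.076 = μ − 0.3319σ and 0.29 = μ + 1.555σ.
Subtracting: σ = (0.29 − 0.076)/(1.555 − (-0.3319)) = 0.11.
Then μ = 0.076 − (-0.3319)·0.11 = 0.11.

μ = 0.11, σ = 0.11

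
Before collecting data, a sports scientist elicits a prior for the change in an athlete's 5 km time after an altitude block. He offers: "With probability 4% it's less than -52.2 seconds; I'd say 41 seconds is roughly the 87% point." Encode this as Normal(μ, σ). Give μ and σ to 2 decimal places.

μ = 4.51, σ = 32.39

The p-quantile of Normal(μ,σ) is μ + z_p·σ, with z_{0.04} = -1.751 and z_{0.87} = 1.126.
Eliminate σ: μ = (z₂·x₁ − z₁·x₂)/(z₂ − z₁) = (1.126·-52.2 − (-1.751)·41)/2.877 = 4.51.
Then σ = (x₂ − x₁)/(z₂ − z₁) = (41 − -52.2)/2.877 = 32.39.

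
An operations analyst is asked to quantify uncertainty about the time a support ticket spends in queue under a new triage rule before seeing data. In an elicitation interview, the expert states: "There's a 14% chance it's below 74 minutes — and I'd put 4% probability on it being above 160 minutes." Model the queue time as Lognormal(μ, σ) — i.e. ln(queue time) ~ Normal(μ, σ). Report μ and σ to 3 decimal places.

If T ~ Lognormal(μ,σ) then ln T ~ Normal(μ,σ), so the p-quantile of ln T is μ + z_p·σ.
ln(74) = 4.304 and ln(160) = 5.075; z_{0.14} = -1.08, z_{0.96} = 1.751.
σ = (5.075 − 4.304)/(1.751 − (-1.08)) = 0.272.
μ = 4.304 − (-1.08)·0.272 = 4.598.

μ ≈ 4.598, σ ≈ 0.272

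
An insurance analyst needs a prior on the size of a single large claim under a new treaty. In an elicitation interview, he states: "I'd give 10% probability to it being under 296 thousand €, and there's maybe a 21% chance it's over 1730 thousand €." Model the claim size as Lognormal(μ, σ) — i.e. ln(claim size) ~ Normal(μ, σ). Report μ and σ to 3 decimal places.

If T ~ Lognormal(μ,σ) then ln T ~ Normal(μ,σ), so the p-quantile of ln T is μ + z_p·σ.
ln(296) = 5.69 and ln(1730) = 7.456; z_{0.1} = -1.282, z_{0.79} = 0.8064.
σ = (7.456 − 5.69)/(0.8064 − (-1.282)) = 0.846.
μ = 5.69 − (-1.282)·0.846 = 6.774.

μ ≈ 6.774, σ ≈ 0.846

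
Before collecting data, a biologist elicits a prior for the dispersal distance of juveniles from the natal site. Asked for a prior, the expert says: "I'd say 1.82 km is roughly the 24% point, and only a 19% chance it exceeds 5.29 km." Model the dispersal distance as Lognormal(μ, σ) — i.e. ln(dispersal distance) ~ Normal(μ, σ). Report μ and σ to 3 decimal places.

μ ≈ 1.075, σ ≈ 0.674

If T ~ Lognormal(μ,σ) then ln T ~ Normal(μ,σ), so the p-quantile of ln T is μ + z_p·σ.
ln(1.82) = 0.5988 and ln(5.29) = 1.666; z_{0.24} = -0.7063, z_{0.81} = 0.8779.
σ = (1.666 − 0.5988)/(0.8779 − (-0.7063)) = 0.674.
μ = 0.5988 − (-0.7063)·0.674 = 1.075.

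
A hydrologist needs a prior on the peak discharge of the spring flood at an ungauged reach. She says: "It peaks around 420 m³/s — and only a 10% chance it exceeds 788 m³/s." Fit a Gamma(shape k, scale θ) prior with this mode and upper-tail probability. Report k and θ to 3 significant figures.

k ≈ 5.82, θ ≈ 87.1

Gamma(k,θ) with k>1 has mode (k−1)θ, so θ = 420/(k−1).
Need P(X < 788) = 0.9 with θ tied to k this way. Start at k = 2, θ = 420: P(X<788) ≈ 0.559.
Too low — raise k to concentrate. Iterating converges to k ≈ 5.82.
Then θ = 420/(5.82−1) ≈ 87.1.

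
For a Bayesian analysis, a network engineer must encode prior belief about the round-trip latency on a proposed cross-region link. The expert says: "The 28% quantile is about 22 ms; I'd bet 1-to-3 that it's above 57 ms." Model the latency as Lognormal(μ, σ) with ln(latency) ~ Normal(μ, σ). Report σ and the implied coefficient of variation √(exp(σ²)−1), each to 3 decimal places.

σ ≈ 0.757, CV ≈ 0.880

If T ~ Lognormal(μ,σ) then ln T ~ Normal(μ,σ), so the p-quantile of ln T is μ + z_p·σ.
ln(22) = 3.091 and ln(57) = 4.043; z_{0.28} = -0.5828, z_{0.75} = 0.6745.
σ = (4.043 − 3.091)/(0.6745 − (-0.5828)) = 0.757.
μ = 3.091 − (-0.5828)·0.757 = 3.532.
CV = √(exp(σ²)−1) = √(exp(0.5733)−1) = 0.880.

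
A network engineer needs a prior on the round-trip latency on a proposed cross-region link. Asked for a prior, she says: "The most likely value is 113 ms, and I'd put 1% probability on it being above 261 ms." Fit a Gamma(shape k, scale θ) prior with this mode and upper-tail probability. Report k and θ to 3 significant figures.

k ≈ 7.81, θ ≈ 16.6

Gamma(k,θ) with k>1 has mode (k−1)θ, so θ = 113/(k−1).
Need P(X < 261) = 0.99 with θ tied to k this way. Start at k = 2, θ = 113: P(X<261) ≈ 0.671.
Too low — raise k to concentrate. Iterating converges to k ≈ 7.81.
Then θ = 113/(7.81−1) ≈ 16.6.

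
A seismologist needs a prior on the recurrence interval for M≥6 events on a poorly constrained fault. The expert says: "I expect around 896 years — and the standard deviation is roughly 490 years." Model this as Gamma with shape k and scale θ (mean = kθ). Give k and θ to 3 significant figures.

k ≈ 3.34, θ ≈ 268

For Gamma(k, scale θ): mean = kθ, variance = kθ², so CV = 1/√k.
CV = SD/mean = 490/896 = 0.5469, hence k = 1/CV² = 3.34.
Then θ = mean/k = 896/3.34 = 268.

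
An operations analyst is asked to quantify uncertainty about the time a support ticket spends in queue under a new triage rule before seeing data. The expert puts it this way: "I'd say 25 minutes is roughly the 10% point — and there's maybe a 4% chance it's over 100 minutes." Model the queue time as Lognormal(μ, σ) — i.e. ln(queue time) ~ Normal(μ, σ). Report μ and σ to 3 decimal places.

If T ~ Lognormal(μ,σ) then ln T ~ Normal(μ,σ), so the p-quantile of ln T is μ + z_p·σ.
ln(25) = 3.219 and ln(100) = 4.605; z_{0.1} = -1.282, z_{0.96} = 1.751.
σ = (4.605 − 3.219)/(1.751 − (-1.282)) = 0.457.
μ = 3.219 − (-1.282)·0.457 = 3.805.

μ ≈ 3.805, σ ≈ 0.457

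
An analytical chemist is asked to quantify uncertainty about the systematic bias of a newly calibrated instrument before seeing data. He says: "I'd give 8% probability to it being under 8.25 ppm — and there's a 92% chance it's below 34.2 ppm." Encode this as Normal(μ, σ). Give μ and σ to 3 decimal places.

The p-quantile of Normal(μ,σ) is μ + z_p·σ, with z_{0.08} = -1.405 and z_{0.92} = 1.405.
Eliminate σ: μ = (z₂·x₁ − z₁·x₂)/(z₂ − z₁) = (1.405·8.25 − (-1.405)·34.2)/2.81 = 21.225.
Then σ = (x₂ − x₁)/(z₂ − z₁) = (34.2 − 8.25)/2.81 = 9.234.

μ = 21.225, σ = 9.234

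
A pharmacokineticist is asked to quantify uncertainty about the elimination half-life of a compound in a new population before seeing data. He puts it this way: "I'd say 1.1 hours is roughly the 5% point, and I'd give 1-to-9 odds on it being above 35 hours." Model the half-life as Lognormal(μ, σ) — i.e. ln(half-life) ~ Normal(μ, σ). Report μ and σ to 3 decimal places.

If T ~ Lognormal(μ,σ) then ln T ~ Normal(μ,σ), so the p-quantile of ln T is μ + z_p·σ.
ln(1.1) = 0.09531 and ln(35) = 3.555; z_{0.05} = -1.645, z_{0.9} = 1.282.
σ = (3.555 − 0.09531)/(1.282 − (-1.645)) = 1.182.
μ = 0.09531 − (-1.645)·1.182 = 2.040.

μ ≈ 2.040, σ ≈ 1.182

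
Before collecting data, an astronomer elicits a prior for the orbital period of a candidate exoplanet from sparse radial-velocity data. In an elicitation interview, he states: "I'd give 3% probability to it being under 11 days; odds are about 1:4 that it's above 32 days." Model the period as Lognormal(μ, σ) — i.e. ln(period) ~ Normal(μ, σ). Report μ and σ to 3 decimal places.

μ ≈ 3.136, σ ≈ 0.392

If T ~ Lognormal(μ,σ) then ln T ~ Normal(μ,σ), so the p-quantile of ln T is μ + z_p·σ.
ln(11) = 2.398 and ln(32) = 3.466; z_{0.03} = -1.881, z_{0.8} = 0.8416.
σ = (3.466 − 2.398)/(0.8416 − (-1.881)) = 0.392.
μ = 2.398 − (-1.881)·0.392 = 3.136.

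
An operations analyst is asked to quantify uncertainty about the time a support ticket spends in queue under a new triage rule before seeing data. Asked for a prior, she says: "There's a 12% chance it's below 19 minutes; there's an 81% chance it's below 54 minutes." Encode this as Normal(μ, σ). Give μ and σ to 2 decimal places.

μ = 39.03, σ = 17.05

The p-quantile of Normal(μ,σ) is μ + z_p·σ, with z_{0.12} = -1.175 and z_{0.81} = 0.8779.
Eliminate σ: μ = (z₂·x₁ − z₁·x₂)/(z₂ − z₁) = (0.8779·19 − (-1.175)·54)/2.053 = 39.03.
Then σ = (x₂ − x₁)/(z₂ − z₁) = (54 − 19)/2.053 = 17.05.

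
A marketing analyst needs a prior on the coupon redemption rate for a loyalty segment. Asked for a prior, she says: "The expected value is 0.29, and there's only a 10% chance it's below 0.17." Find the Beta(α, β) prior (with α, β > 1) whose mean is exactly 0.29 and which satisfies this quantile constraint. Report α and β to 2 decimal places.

With mean 0.29 fixed, write α = 0.29s, β = 0.71s where s = α+β.
Need P(θ < 0.17) = 0.1 under Beta(0.29s, 0.71s). Normal approximation: (q−m)/√(m(1−m)/s) ≈ z_{0.1} = -1.28, so s ≈ 0.29·0.71·(-1.28)²/(0.17−0.29)² = 23.5.
At s = 23.5: P(θ<0.17) ≈ 0.087. Adjusting to match 0.1 gives s ≈ 21.20.
So α = 0.29·21.20 ≈ 6.15, β = 0.71·21.20 ≈ 15.05.

α ≈ 6.15, β ≈ 15.05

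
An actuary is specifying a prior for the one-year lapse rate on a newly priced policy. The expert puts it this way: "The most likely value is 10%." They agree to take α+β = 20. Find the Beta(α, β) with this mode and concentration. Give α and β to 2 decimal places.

α = 2.80, β = 17.20

For α,β > 1 the Beta mode is (α−1)/(α+β−2). With α+β = 20, the mode is (α−1)/18.
Set (α−1)/18 = 0.1 → α = 1 + 0.1·18 = 2.80.
β = 20 − α = 17.20.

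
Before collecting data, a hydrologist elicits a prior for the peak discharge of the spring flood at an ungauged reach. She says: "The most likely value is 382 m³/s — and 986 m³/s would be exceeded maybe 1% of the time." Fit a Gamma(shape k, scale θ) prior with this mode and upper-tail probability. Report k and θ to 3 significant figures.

k ≈ 6.18, θ ≈ 73.7

Gamma(k,θ) with k>1 has mode (k−1)θ, so θ = 382/(k−1).
Need P(X < 986) = 0.99 with θ tied to k this way. Start at k = 2, θ = 382: P(X<986) ≈ 0.729.
Too low — raise k to concentrate. Iterating converges to k ≈ 6.18.
Then θ = 382/(6.18−1) ≈ 73.7.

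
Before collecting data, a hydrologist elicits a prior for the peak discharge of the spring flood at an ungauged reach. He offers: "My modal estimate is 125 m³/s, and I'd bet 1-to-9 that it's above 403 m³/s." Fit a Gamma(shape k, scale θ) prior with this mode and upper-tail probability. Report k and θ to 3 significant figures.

Gamma(k,θ) with k>1 has mode (k−1)θ, so θ = 125/(k−1).
Need P(X < 403) = 0.9 with θ tied to k this way. Start at k = 2, θ = 125: P(X<403) ≈ 0.832.
Too low — raise k to concentrate. Iterating converges to k ≈ 2.38.
Then θ = 125/(2.38−1) ≈ 90.7.

k ≈ 2.38, θ ≈ 90.7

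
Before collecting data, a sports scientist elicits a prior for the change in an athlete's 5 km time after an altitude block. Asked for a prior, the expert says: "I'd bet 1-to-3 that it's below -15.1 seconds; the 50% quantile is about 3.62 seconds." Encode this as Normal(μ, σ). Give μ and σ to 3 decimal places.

μ = 3.620, σ = 27.754

For Normal(μ,σ), the p-quantile is μ + z_p·σ. Here z_{0.25} = -0.6745, z_{0.5} = 0.
So -15.1 = μ − 0.6745σ and 3.62 = μ + 0σ.
Subtracting: σ = (3.62 − -15.1)/(0 − (-0.6745)) = 27.754.
Then μ = -15.1 − (-0.6745)·27.754 = 3.620.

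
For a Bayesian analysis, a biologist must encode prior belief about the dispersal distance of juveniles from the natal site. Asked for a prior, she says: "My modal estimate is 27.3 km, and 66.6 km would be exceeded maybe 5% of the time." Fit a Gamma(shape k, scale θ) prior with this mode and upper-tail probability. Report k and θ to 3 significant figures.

k ≈ 4.42, θ ≈ 7.97

Gamma(k,θ) with k>1 has mode (k−1)θ, so θ = 27.3/(k−1).
Need P(X < 66.6) = 0.95 with θ tied to k this way. Start at k = 2, θ = 27.3: P(X<66.6) ≈ 0.700.
Too low — raise k to concentrate. Iterating converges to k ≈ 4.42.
Then θ = 27.3/(4.42−1) ≈ 7.97.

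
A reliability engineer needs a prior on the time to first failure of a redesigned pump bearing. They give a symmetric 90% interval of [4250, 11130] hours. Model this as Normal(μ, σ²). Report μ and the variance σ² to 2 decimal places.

μ = 7690.00, σ² = 4373834.76

A symmetric 90% interval runs μ ± z·σ with z = 1.645.
Half-width = 3440, so σ = 3440/1.645 = 2091.372 and σ² = 4373834.76.
μ is the interval midpoint, 7690.00.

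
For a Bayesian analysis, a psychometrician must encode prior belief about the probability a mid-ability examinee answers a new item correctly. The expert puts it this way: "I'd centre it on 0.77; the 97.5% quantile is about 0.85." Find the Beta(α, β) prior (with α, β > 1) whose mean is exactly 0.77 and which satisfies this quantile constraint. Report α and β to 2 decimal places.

With mean 0.77 fixed, write α = 0.77s, β = 0.23s where s = α+β.
Need P(θ < 0.85) = 0.975 under Beta(0.77s, 0.23s). Normal approximation: (q−m)/√(m(1−m)/s) ≈ z_{0.975} = 1.96, so s ≈ 0.77·0.23·(1.96)²/(0.85−0.77)² = 106.3.
At s = 106.3: P(θ<0.85) ≈ 0.983. Adjusting to match 0.975 gives s ≈ 91.10.
So α = 0.77·91.10 ≈ 70.15, β = 0.23·91.10 ≈ 20.95.

α ≈ 70.15, β ≈ 20.95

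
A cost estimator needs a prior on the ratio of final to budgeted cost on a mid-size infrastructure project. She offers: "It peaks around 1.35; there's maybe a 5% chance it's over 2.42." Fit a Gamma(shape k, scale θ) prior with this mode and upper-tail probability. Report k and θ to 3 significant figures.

k ≈ 9.18, θ ≈ 0.165

Gamma(k,θ) with k>1 has mode (k−1)θ, so θ = 1.35/(k−1).
Need P(X < 2.42) = 0.95 with θ tied to k this way. Start at k = 2, θ = 1.35: P(X<2.42) ≈ 0.535.
Too low — raise k to concentrate. Iterating converges to k ≈ 9.18.
Then θ = 1.35/(9.18−1) ≈ 0.165.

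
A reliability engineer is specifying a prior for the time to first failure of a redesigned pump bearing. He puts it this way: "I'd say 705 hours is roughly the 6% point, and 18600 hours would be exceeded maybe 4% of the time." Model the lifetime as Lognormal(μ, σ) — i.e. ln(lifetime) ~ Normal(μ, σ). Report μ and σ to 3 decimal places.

μ ≈ 8.098, σ ≈ 0.990

If T ~ Lognormal(μ,σ) then ln T ~ Normal(μ,σ), so the p-quantile of ln T is μ + z_p·σ.
ln(705) = 6.558 and ln(18600) = 9.831; z_{0.06} = -1.555, z_{0.96} = 1.751.
σ = (9.831 − 6.558)/(1.751 − (-1.555)) = 0.990.
μ = 6.558 − (-1.555)·0.990 = 8.098.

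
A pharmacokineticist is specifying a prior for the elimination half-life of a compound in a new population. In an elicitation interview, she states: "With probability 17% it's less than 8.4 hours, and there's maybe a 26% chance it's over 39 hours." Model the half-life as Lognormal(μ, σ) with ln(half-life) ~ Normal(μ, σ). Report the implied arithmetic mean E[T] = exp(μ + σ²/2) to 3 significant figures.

If T ~ Lognormal(μ,σ) then ln T ~ Normal(μ,σ), so the p-quantile of ln T is μ + z_p·σ.
ln(8.4) = 2.128 and ln(39) = 3.664; z_{0.17} = -0.9542, z_{0.74} = 0.6433.
σ = (3.664 − 2.128)/(0.6433 − (-0.9542)) = 0.961.
μ = 2.128 − (-0.9542)·0.961 = 3.045.
E[T] = exp(μ + σ²/2) = exp(3.045 + 0.4618) = 33.4 hours.

E[T] ≈ 33.4 hours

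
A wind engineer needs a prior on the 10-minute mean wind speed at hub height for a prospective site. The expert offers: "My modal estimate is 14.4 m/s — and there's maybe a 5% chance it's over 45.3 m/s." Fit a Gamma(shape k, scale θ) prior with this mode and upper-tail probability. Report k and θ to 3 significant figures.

Gamma(k,θ) with k>1 has mode (k−1)θ, so θ = 14.4/(k−1).
Need P(X < 45.3) = 0.95 with θ tied to k this way. Start at k = 2, θ = 14.4: P(X<45.3) ≈ 0.822.
Too low — raise k to concentrate. Iterating converges to k ≈ 3.
Then θ = 14.4/(3−1) ≈ 7.19.

k ≈ 3, θ ≈ 7.19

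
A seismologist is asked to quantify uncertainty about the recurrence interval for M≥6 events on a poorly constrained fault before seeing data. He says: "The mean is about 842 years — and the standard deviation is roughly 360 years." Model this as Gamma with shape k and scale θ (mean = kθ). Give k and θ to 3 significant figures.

k ≈ 5.47, θ ≈ 154

For Gamma(k, scale θ): mean = kθ, variance = kθ², so CV = 1/√k.
CV = SD/mean = 360/842 = 0.4276, hence k = 1/CV² = 5.47.
Then θ = mean/k = 842/5.47 = 154.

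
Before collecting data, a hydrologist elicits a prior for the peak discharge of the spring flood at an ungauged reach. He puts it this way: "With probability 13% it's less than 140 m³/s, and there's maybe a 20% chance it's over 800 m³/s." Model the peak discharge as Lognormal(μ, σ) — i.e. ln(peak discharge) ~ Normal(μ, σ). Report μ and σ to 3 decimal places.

If T ~ Lognormal(μ,σ) then ln T ~ Normal(μ,σ), so the p-quantile of ln T is μ + z_p·σ.
ln(140) = 4.942 and ln(800) = 6.685; z_{0.13} = -1.126, z_{0.8} = 0.8416.
σ = (6.685 − 4.942)/(0.8416 − (-1.126)) = 0.886.
μ = 4.942 − (-1.126)·0.886 = 5.939.

μ ≈ 5.939, σ ≈ 0.886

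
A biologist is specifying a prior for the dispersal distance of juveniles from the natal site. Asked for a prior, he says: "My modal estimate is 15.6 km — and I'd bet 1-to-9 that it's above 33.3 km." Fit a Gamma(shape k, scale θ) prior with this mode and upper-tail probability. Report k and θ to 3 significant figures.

k ≈ 4.34, θ ≈ 4.67

Gamma(k,θ) with k>1 has mode (k−1)θ, so θ = 15.6/(k−1).
Need P(X < 33.3) = 0.9 with θ tied to k this way. Start at k = 2, θ = 15.6: P(X<33.3) ≈ 0.629.
Too low — raise k to concentrate. Iterating converges to k ≈ 4.34.
Then θ = 15.6/(4.34−1) ≈ 4.67.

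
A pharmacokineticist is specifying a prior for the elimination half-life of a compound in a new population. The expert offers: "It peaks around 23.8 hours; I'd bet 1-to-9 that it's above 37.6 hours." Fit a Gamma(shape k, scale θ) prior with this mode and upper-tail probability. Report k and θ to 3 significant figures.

Gamma(k,θ) with k>1 has mode (k−1)θ, so θ = 23.8/(k−1).
Need P(X < 37.6) = 0.9 with θ tied to k this way. Start at k = 2, θ = 23.8: P(X<37.6) ≈ 0.469.
Too low — raise k to concentrate. Iterating converges to k ≈ 9.97.
Then θ = 23.8/(9.97−1) ≈ 2.65.

k ≈ 9.97, θ ≈ 2.65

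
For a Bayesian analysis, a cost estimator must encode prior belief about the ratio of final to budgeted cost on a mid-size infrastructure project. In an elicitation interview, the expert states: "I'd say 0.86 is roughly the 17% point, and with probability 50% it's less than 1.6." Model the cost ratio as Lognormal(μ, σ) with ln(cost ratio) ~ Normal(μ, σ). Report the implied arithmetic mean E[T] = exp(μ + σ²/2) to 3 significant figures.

E[T] ≈ 1.98

If T ~ Lognormal(μ,σ) then ln T ~ Normal(μ,σ), so the p-quantile of ln T is μ + z_p·σ.
ln(0.86) = -0.1508 and ln(1.6) = 0.47; z_{0.17} = -0.9542, z_{0.5} = 0.
σ = (0.47 − -0.1508)/(0 − (-0.9542)) = 0.651.
μ = -0.1508 − (-0.9542)·0.651 = 0.470.
E[T] = exp(μ + σ²/2) = exp(0.470 + 0.2117) = 1.98.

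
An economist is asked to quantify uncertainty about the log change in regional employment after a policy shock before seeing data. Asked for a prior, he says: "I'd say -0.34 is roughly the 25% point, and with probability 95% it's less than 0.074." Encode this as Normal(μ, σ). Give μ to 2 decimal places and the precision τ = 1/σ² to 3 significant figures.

The p-quantile of Normal(μ,σ) is μ + z_p·σ, with z_{0.25} = -0.6745 and z_{0.95} = 1.645.
Eliminate σ: μ = (z₂·x₁ − z₁·x₂)/(z₂ − z₁) = (1.645·-0.34 − (-0.6745)·0.074)/2.319 = -0.22.
Then σ = (x₂ − x₁)/(z₂ − z₁) = (0.074 − -0.34)/2.319 = 0.18.
Precision τ = 1/σ² = 1/0.1785² = 31.4.

μ = -0.22, τ = 31.4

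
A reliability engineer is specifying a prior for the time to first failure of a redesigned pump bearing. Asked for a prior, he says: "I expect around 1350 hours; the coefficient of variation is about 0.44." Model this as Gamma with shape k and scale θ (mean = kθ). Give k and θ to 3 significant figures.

For Gamma(k, scale θ): mean = kθ, variance = kθ², so CV = 1/√k.
CV = 0.44, hence k = 1/CV² = 5.17.
Then θ = mean/k = 1350/5.17 = 261.

k ≈ 5.17, θ ≈ 261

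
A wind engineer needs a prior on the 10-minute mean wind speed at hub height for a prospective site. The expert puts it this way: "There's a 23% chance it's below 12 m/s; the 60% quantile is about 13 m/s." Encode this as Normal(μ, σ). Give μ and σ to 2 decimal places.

For Normal(μ,σ), the p-quantile is μ + z_p·σ. Here z_{0.23} = -0.7388, z_{0.6} = 0.2533.
So 12 = μ − 0.7388σ and 13 = μ + 0.2533σ.
Subtracting: σ = (13 − 12)/(0.2533 − (-0.7388)) = 1.01.
Then μ = 12 − (-0.7388)·1.01 = 12.74.

μ = 12.74, σ = 1.01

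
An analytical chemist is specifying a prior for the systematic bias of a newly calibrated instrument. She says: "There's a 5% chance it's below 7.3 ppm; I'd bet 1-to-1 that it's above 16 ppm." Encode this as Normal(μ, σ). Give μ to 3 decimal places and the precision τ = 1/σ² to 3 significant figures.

The p-quantile of Normal(μ,σ) is μ + z_p·σ, with z_{0.05} = -1.645 and z_{0.5} = 0.
Eliminate σ: μ = (z₂·x₁ − z₁·x₂)/(z₂ − z₁) = (0·7.3 − (-1.645)·16)/1.645 = 16.000.
Then σ = (x₂ − x₁)/(z₂ − z₁) = (16 − 7.3)/1.645 = 5.289.
Precision τ = 1/σ² = 1/5.289² = 0.0357.

μ = 16.000, τ = 0.0357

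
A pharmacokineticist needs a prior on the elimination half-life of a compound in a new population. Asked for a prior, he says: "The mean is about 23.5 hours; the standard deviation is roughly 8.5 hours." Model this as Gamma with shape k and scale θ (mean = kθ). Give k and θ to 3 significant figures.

k ≈ 7.64, θ ≈ 3.07

For Gamma(k, scale θ): mean = kθ, variance = kθ², so CV = 1/√k.
CV = SD/mean = 8.5/23.5 = 0.3617, hence k = 1/CV² = 7.64.
Then θ = mean/k = 23.5/7.64 = 3.07.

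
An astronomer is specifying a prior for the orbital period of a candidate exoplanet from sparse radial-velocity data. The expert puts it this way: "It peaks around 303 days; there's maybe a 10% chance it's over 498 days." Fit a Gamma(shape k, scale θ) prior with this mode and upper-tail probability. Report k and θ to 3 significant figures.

Gamma(k,θ) with k>1 has mode (k−1)θ, so θ = 303/(k−1).
Need P(X < 498) = 0.9 with θ tied to k this way. Start at k = 2, θ = 303: P(X<498) ≈ 0.489.
Too low — raise k to concentrate. Iterating converges to k ≈ 8.64.
Then θ = 303/(8.64−1) ≈ 39.7.

k ≈ 8.64, θ ≈ 39.7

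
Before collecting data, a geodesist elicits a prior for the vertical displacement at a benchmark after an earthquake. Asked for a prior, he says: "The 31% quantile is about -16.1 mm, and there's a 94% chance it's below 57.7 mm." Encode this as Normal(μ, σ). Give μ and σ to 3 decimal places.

μ = 1.745, σ = 35.989

For Normal(μ,σ), the p-quantile is μ + z_p·σ. Here z_{0.31} = -0.4959, z_{0.94} = 1.555.
So -16.1 = μ − 0.4959σ and 57.7 = μ + 1.555σ.
Subtracting: σ = (57.7 − -16.1)/(1.555 − (-0.4959)) = 35.989.
Then μ = -16.1 − (-0.4959)·35.989 = 1.745.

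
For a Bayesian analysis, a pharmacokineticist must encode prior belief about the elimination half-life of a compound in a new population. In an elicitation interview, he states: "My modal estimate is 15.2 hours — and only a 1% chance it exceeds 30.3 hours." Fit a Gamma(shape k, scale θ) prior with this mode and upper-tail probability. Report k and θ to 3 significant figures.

k ≈ 11.3, θ ≈ 1.47

Gamma(k,θ) with k>1 has mode (k−1)θ, so θ = 15.2/(k−1).
Need P(X < 30.3) = 0.99 with θ tied to k this way. Start at k = 2, θ = 15.2: P(X<30.3) ≈ 0.592.
Too low — raise k to concentrate. Iterating converges to k ≈ 11.3.
Then θ = 15.2/(11.3−1) ≈ 1.47.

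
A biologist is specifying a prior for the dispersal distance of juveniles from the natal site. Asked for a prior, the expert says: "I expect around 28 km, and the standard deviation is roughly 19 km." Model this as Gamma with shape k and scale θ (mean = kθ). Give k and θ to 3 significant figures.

k ≈ 2.17, θ ≈ 12.9

For Gamma(k, scale θ): mean = kθ, variance = kθ², so CV = 1/√k.
CV = SD/mean = 19/28 = 0.6786, hence k = 1/CV² = 2.17.
Then θ = mean/k = 28/2.17 = 12.9.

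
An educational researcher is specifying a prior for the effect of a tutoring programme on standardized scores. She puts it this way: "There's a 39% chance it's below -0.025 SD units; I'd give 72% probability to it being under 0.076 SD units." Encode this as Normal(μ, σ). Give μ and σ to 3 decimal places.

For Normal(μ,σ), the p-quantile is μ + z_p·σ. Here z_{0.39} = -0.2793, z_{0.72} = 0.5828.
So -0.025 = μ − 0.2793σ and 0.076 = μ + 0.5828σ.
Subtracting: σ = (0.076 − -0.025)/(0.5828 − (-0.2793)) = 0.117.
Then μ = -0.025 − (-0.2793)·0.117 = 0.008.

μ = 0.008, σ = 0.117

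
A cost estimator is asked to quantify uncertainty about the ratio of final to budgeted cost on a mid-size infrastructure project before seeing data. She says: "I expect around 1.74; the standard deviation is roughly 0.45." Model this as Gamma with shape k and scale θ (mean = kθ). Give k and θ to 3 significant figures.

k ≈ 15, θ ≈ 0.116

For Gamma(k, scale θ): mean = kθ, variance = kθ², so CV = 1/√k.
CV = SD/mean = 0.45/1.74 = 0.2586, hence k = 1/CV² = 15.
Then θ = mean/k = 1.74/15 = 0.116.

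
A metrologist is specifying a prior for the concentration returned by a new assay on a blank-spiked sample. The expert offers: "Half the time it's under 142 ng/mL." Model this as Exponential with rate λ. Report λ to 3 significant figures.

Exponential median = ln 2 / λ, so λ = ln 2 / 142.0 = 0.00488.

λ ≈ 0.00488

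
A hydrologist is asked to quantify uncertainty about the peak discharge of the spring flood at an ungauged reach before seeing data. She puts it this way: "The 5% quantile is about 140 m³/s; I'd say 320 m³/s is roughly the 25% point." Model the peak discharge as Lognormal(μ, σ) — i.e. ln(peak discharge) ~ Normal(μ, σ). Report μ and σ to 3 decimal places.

If T ~ Lognormal(μ,σ) then ln T ~ Normal(μ,σ), so the p-quantile of ln T is μ + z_p·σ.
ln(140) = 4.942 and ln(320) = 5.768; z_{0.05} = -1.645, z_{0.25} = -0.6745.
σ = (5.768 − 4.942)/(-0.6745 − (-1.645)) = 0.852.
μ = 4.942 − (-1.645)·0.852 = 6.343.

μ ≈ 6.343, σ ≈ 0.852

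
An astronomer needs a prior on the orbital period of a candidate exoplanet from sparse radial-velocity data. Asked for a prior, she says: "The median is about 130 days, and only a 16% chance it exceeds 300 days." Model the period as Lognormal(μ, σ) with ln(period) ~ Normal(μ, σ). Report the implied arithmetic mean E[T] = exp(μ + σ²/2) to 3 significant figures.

If T ~ Lognormal(μ,σ) then ln T ~ Normal(μ,σ), so the p-quantile of ln T is μ + z_p·σ.
ln(130) = 4.868 and ln(300) = 5.704; z_{0.5} = 0, z_{0.84} = 0.9945.
σ = (5.704 − 4.868)/(0.9945 − (0)) = 0.841.
μ = 4.868 − (0)·0.841 = 4.868.
E[T] = exp(μ + σ²/2) = exp(4.868 + 0.3536) = 185 days.

E[T] ≈ 185 days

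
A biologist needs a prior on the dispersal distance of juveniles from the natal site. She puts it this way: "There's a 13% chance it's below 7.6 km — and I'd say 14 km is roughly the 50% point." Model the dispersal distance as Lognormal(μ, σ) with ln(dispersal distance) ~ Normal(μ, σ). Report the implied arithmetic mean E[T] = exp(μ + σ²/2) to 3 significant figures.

If T ~ Lognormal(μ,σ) then ln T ~ Normal(μ,σ), so the p-quantile of ln T is μ + z_p·σ.
ln(7.6) = 2.028 and ln(14) = 2.639; z_{0.13} = -1.126, z_{0.5} = 0.
σ = (2.639 − 2.028)/(0 − (-1.126)) = 0.542.
μ = 2.028 − (-1.126)·0.542 = 2.639.
E[T] = exp(μ + σ²/2) = exp(2.639 + 0.1471) = 16.2 km.

E[T] ≈ 16.2 km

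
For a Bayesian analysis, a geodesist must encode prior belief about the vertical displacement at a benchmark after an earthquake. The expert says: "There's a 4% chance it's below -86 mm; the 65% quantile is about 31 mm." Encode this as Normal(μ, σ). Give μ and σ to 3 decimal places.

μ = 9.894, σ = 54.775

The p-quantile of Normal(μ,σ) is μ + z_p·σ, with z_{0.04} = -1.751 and z_{0.65} = 0.3853.
Eliminate σ: μ = (z₂·x₁ − z₁·x₂)/(z₂ − z₁) = (0.3853·-86 − (-1.751)·31)/2.136 = 9.894.
Then σ = (x₂ − x₁)/(z₂ − z₁) = (31 − -86)/2.136 = 54.775.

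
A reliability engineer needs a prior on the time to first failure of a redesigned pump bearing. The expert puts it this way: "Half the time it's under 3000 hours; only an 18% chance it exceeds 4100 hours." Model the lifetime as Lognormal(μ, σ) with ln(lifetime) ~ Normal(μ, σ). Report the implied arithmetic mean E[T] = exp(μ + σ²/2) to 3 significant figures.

E[T] ≈ 3180 hours

If T ~ Lognormal(μ,σ) then ln T ~ Normal(μ,σ), so the p-quantile of ln T is μ + z_p·σ.
ln(3000) = 8.006 and ln(4100) = 8.319; z_{0.5} = 0, z_{0.82} = 0.9154.
σ = (8.319 − 8.006)/(0.9154 − (0)) = 0.341.
μ = 8.006 − (0)·0.341 = 8.006.
E[T] = exp(μ + σ²/2) = exp(8.006 + 0.0582) = 3180 hours.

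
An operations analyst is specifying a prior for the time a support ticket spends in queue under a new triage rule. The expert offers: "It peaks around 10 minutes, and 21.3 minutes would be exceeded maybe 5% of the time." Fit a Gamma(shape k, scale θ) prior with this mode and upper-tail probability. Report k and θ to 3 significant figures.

Gamma(k,θ) with k>1 has mode (k−1)θ, so θ = 10/(k−1).
Need P(X < 21.3) = 0.95 with θ tied to k this way. Start at k = 2, θ = 10: P(X<21.3) ≈ 0.628.
Too low — raise k to concentrate. Iterating converges to k ≈ 5.83.
Then θ = 10/(5.83−1) ≈ 2.07.

k ≈ 5.83, θ ≈ 2.07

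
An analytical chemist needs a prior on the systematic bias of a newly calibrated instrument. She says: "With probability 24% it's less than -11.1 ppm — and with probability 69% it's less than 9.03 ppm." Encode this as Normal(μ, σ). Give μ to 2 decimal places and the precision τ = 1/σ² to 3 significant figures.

μ = 0.73, τ = 0.00357

The p-quantile of Normal(μ,σ) is μ + z_p·σ, with z_{0.24} = -0.7063 and z_{0.69} = 0.4959.
Eliminate σ: μ = (z₂·x₁ − z₁·x₂)/(z₂ − z₁) = (0.4959·-11.1 − (-0.7063)·9.03)/1.202 = 0.73.
Then σ = (x₂ − x₁)/(z₂ − z₁) = (9.03 − -11.1)/1.202 = 16.74.
Precision τ = 1/σ² = 1/16.74² = 0.00357.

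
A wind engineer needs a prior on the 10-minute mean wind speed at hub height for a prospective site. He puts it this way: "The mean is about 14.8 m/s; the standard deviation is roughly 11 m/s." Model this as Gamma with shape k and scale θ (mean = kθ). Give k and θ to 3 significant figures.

k ≈ 1.81, θ ≈ 8.18

For Gamma(k, scale θ): mean = kθ, variance = kθ², so CV = 1/√k.
CV = SD/mean = 11/14.8 = 0.7432, hence k = 1/CV² = 1.81.
Then θ = mean/k = 14.8/1.81 = 8.18.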